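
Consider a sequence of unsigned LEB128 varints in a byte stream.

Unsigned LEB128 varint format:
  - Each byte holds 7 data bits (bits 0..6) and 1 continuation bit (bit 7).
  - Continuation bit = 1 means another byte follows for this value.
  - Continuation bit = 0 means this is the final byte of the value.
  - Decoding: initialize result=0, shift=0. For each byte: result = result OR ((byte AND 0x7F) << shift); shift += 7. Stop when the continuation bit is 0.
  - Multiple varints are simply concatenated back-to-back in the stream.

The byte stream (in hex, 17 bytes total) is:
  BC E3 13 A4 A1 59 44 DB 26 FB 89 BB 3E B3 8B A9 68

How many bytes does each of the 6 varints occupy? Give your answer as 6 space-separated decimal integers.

Answer: 3 3 1 2 4 4

Derivation:
  byte[0]=0xBC cont=1 payload=0x3C=60: acc |= 60<<0 -> acc=60 shift=7
  byte[1]=0xE3 cont=1 payload=0x63=99: acc |= 99<<7 -> acc=12732 shift=14
  byte[2]=0x13 cont=0 payload=0x13=19: acc |= 19<<14 -> acc=324028 shift=21 [end]
Varint 1: bytes[0:3] = BC E3 13 -> value 324028 (3 byte(s))
  byte[3]=0xA4 cont=1 payload=0x24=36: acc |= 36<<0 -> acc=36 shift=7
  byte[4]=0xA1 cont=1 payload=0x21=33: acc |= 33<<7 -> acc=4260 shift=14
  byte[5]=0x59 cont=0 payload=0x59=89: acc |= 89<<14 -> acc=1462436 shift=21 [end]
Varint 2: bytes[3:6] = A4 A1 59 -> value 1462436 (3 byte(s))
  byte[6]=0x44 cont=0 payload=0x44=68: acc |= 68<<0 -> acc=68 shift=7 [end]
Varint 3: bytes[6:7] = 44 -> value 68 (1 byte(s))
  byte[7]=0xDB cont=1 payload=0x5B=91: acc |= 91<<0 -> acc=91 shift=7
  byte[8]=0x26 cont=0 payload=0x26=38: acc |= 38<<7 -> acc=4955 shift=14 [end]
Varint 4: bytes[7:9] = DB 26 -> value 4955 (2 byte(s))
  byte[9]=0xFB cont=1 payload=0x7B=123: acc |= 123<<0 -> acc=123 shift=7
  byte[10]=0x89 cont=1 payload=0x09=9: acc |= 9<<7 -> acc=1275 shift=14
  byte[11]=0xBB cont=1 payload=0x3B=59: acc |= 59<<14 -> acc=967931 shift=21
  byte[12]=0x3E cont=0 payload=0x3E=62: acc |= 62<<21 -> acc=130991355 shift=28 [end]
Varint 5: bytes[9:13] = FB 89 BB 3E -> value 130991355 (4 byte(s))
  byte[13]=0xB3 cont=1 payload=0x33=51: acc |= 51<<0 -> acc=51 shift=7
  byte[14]=0x8B cont=1 payload=0x0B=11: acc |= 11<<7 -> acc=1459 shift=14
  byte[15]=0xA9 cont=1 payload=0x29=41: acc |= 41<<14 -> acc=673203 shift=21
  byte[16]=0x68 cont=0 payload=0x68=104: acc |= 104<<21 -> acc=218777011 shift=28 [end]
Varint 6: bytes[13:17] = B3 8B A9 68 -> value 218777011 (4 byte(s))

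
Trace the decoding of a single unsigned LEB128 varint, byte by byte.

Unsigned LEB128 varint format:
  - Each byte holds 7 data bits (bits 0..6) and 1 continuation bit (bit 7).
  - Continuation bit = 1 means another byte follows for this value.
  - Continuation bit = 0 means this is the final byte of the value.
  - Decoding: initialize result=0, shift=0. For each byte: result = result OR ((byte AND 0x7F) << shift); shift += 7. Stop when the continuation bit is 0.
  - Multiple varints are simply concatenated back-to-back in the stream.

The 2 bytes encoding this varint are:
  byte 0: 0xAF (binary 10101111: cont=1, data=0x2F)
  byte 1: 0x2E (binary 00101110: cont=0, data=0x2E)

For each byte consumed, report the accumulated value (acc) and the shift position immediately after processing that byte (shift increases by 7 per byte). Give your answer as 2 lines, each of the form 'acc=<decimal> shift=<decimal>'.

byte 0=0xAF: payload=0x2F=47, contrib = 47<<0 = 47; acc -> 47, shift -> 7
byte 1=0x2E: payload=0x2E=46, contrib = 46<<7 = 5888; acc -> 5935, shift -> 14

Answer: acc=47 shift=7
acc=5935 shift=14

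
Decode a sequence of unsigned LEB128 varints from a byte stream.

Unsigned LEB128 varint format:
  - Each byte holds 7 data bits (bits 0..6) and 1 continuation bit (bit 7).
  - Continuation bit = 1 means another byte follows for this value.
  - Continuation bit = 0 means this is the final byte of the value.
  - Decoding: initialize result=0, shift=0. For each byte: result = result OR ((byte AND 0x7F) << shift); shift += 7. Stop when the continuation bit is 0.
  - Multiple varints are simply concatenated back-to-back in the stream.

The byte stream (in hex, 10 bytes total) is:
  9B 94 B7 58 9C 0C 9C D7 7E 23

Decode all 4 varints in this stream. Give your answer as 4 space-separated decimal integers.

Answer: 185453083 1564 2075548 35

Derivation:
  byte[0]=0x9B cont=1 payload=0x1B=27: acc |= 27<<0 -> acc=27 shift=7
  byte[1]=0x94 cont=1 payload=0x14=20: acc |= 20<<7 -> acc=2587 shift=14
  byte[2]=0xB7 cont=1 payload=0x37=55: acc |= 55<<14 -> acc=903707 shift=21
  byte[3]=0x58 cont=0 payload=0x58=88: acc |= 88<<21 -> acc=185453083 shift=28 [end]
Varint 1: bytes[0:4] = 9B 94 B7 58 -> value 185453083 (4 byte(s))
  byte[4]=0x9C cont=1 payload=0x1C=28: acc |= 28<<0 -> acc=28 shift=7
  byte[5]=0x0C cont=0 payload=0x0C=12: acc |= 12<<7 -> acc=1564 shift=14 [end]
Varint 2: bytes[4:6] = 9C 0C -> value 1564 (2 byte(s))
  byte[6]=0x9C cont=1 payload=0x1C=28: acc |= 28<<0 -> acc=28 shift=7
  byte[7]=0xD7 cont=1 payload=0x57=87: acc |= 87<<7 -> acc=11164 shift=14
  byte[8]=0x7E cont=0 payload=0x7E=126: acc |= 126<<14 -> acc=2075548 shift=21 [end]
Varint 3: bytes[6:9] = 9C D7 7E -> value 2075548 (3 byte(s))
  byte[9]=0x23 cont=0 payload=0x23=35: acc |= 35<<0 -> acc=35 shift=7 [end]
Varint 4: bytes[9:10] = 23 -> value 35 (1 byte(s))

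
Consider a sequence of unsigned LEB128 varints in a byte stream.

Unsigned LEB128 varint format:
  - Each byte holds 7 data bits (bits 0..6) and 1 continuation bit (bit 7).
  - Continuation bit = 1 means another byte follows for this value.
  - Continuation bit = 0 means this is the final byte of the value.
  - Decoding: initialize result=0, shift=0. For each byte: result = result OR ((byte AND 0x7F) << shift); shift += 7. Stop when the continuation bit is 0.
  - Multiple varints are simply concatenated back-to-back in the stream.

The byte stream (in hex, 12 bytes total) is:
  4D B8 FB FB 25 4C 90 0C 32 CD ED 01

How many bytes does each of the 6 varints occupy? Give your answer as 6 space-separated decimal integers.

Answer: 1 4 1 2 1 3

Derivation:
  byte[0]=0x4D cont=0 payload=0x4D=77: acc |= 77<<0 -> acc=77 shift=7 [end]
Varint 1: bytes[0:1] = 4D -> value 77 (1 byte(s))
  byte[1]=0xB8 cont=1 payload=0x38=56: acc |= 56<<0 -> acc=56 shift=7
  byte[2]=0xFB cont=1 payload=0x7B=123: acc |= 123<<7 -> acc=15800 shift=14
  byte[3]=0xFB cont=1 payload=0x7B=123: acc |= 123<<14 -> acc=2031032 shift=21
  byte[4]=0x25 cont=0 payload=0x25=37: acc |= 37<<21 -> acc=79625656 shift=28 [end]
Varint 2: bytes[1:5] = B8 FB FB 25 -> value 79625656 (4 byte(s))
  byte[5]=0x4C cont=0 payload=0x4C=76: acc |= 76<<0 -> acc=76 shift=7 [end]
Varint 3: bytes[5:6] = 4C -> value 76 (1 byte(s))
  byte[6]=0x90 cont=1 payload=0x10=16: acc |= 16<<0 -> acc=16 shift=7
  byte[7]=0x0C cont=0 payload=0x0C=12: acc |= 12<<7 -> acc=1552 shift=14 [end]
Varint 4: bytes[6:8] = 90 0C -> value 1552 (2 byte(s))
  byte[8]=0x32 cont=0 payload=0x32=50: acc |= 50<<0 -> acc=50 shift=7 [end]
Varint 5: bytes[8:9] = 32 -> value 50 (1 byte(s))
  byte[9]=0xCD cont=1 payload=0x4D=77: acc |= 77<<0 -> acc=77 shift=7
  byte[10]=0xED cont=1 payload=0x6D=109: acc |= 109<<7 -> acc=14029 shift=14
  byte[11]=0x01 cont=0 payload=0x01=1: acc |= 1<<14 -> acc=30413 shift=21 [end]
Varint 6: bytes[9:12] = CD ED 01 -> value 30413 (3 byte(s))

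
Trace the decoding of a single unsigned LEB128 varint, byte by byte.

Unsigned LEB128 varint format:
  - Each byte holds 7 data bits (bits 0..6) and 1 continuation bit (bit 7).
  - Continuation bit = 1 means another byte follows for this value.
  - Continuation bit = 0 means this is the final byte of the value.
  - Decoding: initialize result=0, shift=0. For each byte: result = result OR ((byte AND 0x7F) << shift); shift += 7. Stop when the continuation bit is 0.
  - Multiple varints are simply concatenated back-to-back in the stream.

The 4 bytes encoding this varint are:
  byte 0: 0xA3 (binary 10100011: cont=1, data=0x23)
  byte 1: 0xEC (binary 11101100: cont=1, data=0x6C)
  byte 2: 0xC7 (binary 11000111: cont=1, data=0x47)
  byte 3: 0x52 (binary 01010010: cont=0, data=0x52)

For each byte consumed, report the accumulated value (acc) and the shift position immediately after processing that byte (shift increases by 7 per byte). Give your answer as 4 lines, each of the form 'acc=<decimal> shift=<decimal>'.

byte 0=0xA3: payload=0x23=35, contrib = 35<<0 = 35; acc -> 35, shift -> 7
byte 1=0xEC: payload=0x6C=108, contrib = 108<<7 = 13824; acc -> 13859, shift -> 14
byte 2=0xC7: payload=0x47=71, contrib = 71<<14 = 1163264; acc -> 1177123, shift -> 21
byte 3=0x52: payload=0x52=82, contrib = 82<<21 = 171966464; acc -> 173143587, shift -> 28

Answer: acc=35 shift=7
acc=13859 shift=14
acc=1177123 shift=21
acc=173143587 shift=28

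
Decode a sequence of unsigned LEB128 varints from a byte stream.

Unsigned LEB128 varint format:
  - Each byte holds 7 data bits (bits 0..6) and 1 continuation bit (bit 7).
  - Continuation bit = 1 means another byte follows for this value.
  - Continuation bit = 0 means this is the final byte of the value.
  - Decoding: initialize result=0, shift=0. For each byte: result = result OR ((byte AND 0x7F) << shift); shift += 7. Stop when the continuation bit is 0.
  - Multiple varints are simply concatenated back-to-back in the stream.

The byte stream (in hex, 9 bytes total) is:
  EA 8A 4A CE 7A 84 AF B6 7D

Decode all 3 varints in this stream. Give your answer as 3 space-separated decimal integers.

  byte[0]=0xEA cont=1 payload=0x6A=106: acc |= 106<<0 -> acc=106 shift=7
  byte[1]=0x8A cont=1 payload=0x0A=10: acc |= 10<<7 -> acc=1386 shift=14
  byte[2]=0x4A cont=0 payload=0x4A=74: acc |= 74<<14 -> acc=1213802 shift=21 [end]
Varint 1: bytes[0:3] = EA 8A 4A -> value 1213802 (3 byte(s))
  byte[3]=0xCE cont=1 payload=0x4E=78: acc |= 78<<0 -> acc=78 shift=7
  byte[4]=0x7A cont=0 payload=0x7A=122: acc |= 122<<7 -> acc=15694 shift=14 [end]
Varint 2: bytes[3:5] = CE 7A -> value 15694 (2 byte(s))
  byte[5]=0x84 cont=1 payload=0x04=4: acc |= 4<<0 -> acc=4 shift=7
  byte[6]=0xAF cont=1 payload=0x2F=47: acc |= 47<<7 -> acc=6020 shift=14
  byte[7]=0xB6 cont=1 payload=0x36=54: acc |= 54<<14 -> acc=890756 shift=21
  byte[8]=0x7D cont=0 payload=0x7D=125: acc |= 125<<21 -> acc=263034756 shift=28 [end]
Varint 3: bytes[5:9] = 84 AF B6 7D -> value 263034756 (4 byte(s))

Answer: 1213802 15694 263034756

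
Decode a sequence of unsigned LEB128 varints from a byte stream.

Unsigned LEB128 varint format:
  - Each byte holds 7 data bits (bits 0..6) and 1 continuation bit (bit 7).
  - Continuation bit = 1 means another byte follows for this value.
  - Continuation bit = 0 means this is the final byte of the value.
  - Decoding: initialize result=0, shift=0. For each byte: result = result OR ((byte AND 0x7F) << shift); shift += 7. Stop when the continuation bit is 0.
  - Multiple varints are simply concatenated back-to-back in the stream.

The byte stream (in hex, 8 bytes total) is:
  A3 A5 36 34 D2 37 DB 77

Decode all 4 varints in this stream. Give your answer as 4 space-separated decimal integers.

  byte[0]=0xA3 cont=1 payload=0x23=35: acc |= 35<<0 -> acc=35 shift=7
  byte[1]=0xA5 cont=1 payload=0x25=37: acc |= 37<<7 -> acc=4771 shift=14
  byte[2]=0x36 cont=0 payload=0x36=54: acc |= 54<<14 -> acc=889507 shift=21 [end]
Varint 1: bytes[0:3] = A3 A5 36 -> value 889507 (3 byte(s))
  byte[3]=0x34 cont=0 payload=0x34=52: acc |= 52<<0 -> acc=52 shift=7 [end]
Varint 2: bytes[3:4] = 34 -> value 52 (1 byte(s))
  byte[4]=0xD2 cont=1 payload=0x52=82: acc |= 82<<0 -> acc=82 shift=7
  byte[5]=0x37 cont=0 payload=0x37=55: acc |= 55<<7 -> acc=7122 shift=14 [end]
Varint 3: bytes[4:6] = D2 37 -> value 7122 (2 byte(s))
  byte[6]=0xDB cont=1 payload=0x5B=91: acc |= 91<<0 -> acc=91 shift=7
  byte[7]=0x77 cont=0 payload=0x77=119: acc |= 119<<7 -> acc=15323 shift=14 [end]
Varint 4: bytes[6:8] = DB 77 -> value 15323 (2 byte(s))

Answer: 889507 52 7122 15323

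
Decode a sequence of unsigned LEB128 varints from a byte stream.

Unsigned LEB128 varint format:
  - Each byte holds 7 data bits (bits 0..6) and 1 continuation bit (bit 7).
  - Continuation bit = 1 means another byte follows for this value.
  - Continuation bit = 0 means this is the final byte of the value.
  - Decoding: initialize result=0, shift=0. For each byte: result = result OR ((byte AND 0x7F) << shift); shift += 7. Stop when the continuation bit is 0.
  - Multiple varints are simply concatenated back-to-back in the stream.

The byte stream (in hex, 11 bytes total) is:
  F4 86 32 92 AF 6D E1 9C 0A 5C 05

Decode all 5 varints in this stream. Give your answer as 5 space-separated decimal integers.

Answer: 820084 1791890 167521 92 5

Derivation:
  byte[0]=0xF4 cont=1 payload=0x74=116: acc |= 116<<0 -> acc=116 shift=7
  byte[1]=0x86 cont=1 payload=0x06=6: acc |= 6<<7 -> acc=884 shift=14
  byte[2]=0x32 cont=0 payload=0x32=50: acc |= 50<<14 -> acc=820084 shift=21 [end]
Varint 1: bytes[0:3] = F4 86 32 -> value 820084 (3 byte(s))
  byte[3]=0x92 cont=1 payload=0x12=18: acc |= 18<<0 -> acc=18 shift=7
  byte[4]=0xAF cont=1 payload=0x2F=47: acc |= 47<<7 -> acc=6034 shift=14
  byte[5]=0x6D cont=0 payload=0x6D=109: acc |= 109<<14 -> acc=1791890 shift=21 [end]
Varint 2: bytes[3:6] = 92 AF 6D -> value 1791890 (3 byte(s))
  byte[6]=0xE1 cont=1 payload=0x61=97: acc |= 97<<0 -> acc=97 shift=7
  byte[7]=0x9C cont=1 payload=0x1C=28: acc |= 28<<7 -> acc=3681 shift=14
  byte[8]=0x0A cont=0 payload=0x0A=10: acc |= 10<<14 -> acc=167521 shift=21 [end]
Varint 3: bytes[6:9] = E1 9C 0A -> value 167521 (3 byte(s))
  byte[9]=0x5C cont=0 payload=0x5C=92: acc |= 92<<0 -> acc=92 shift=7 [end]
Varint 4: bytes[9:10] = 5C -> value 92 (1 byte(s))
  byte[10]=0x05 cont=0 payload=0x05=5: acc |= 5<<0 -> acc=5 shift=7 [end]
Varint 5: bytes[10:11] = 05 -> value 5 (1 byte(s))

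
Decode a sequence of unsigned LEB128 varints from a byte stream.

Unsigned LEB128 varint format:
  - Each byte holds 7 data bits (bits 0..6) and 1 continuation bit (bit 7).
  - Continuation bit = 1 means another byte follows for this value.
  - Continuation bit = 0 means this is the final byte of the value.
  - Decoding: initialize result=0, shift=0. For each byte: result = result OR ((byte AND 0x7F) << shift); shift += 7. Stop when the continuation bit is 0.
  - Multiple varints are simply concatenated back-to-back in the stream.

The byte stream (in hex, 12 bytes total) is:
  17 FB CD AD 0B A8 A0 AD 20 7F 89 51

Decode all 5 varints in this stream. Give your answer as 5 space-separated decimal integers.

Answer: 23 23815931 67850280 127 10377

Derivation:
  byte[0]=0x17 cont=0 payload=0x17=23: acc |= 23<<0 -> acc=23 shift=7 [end]
Varint 1: bytes[0:1] = 17 -> value 23 (1 byte(s))
  byte[1]=0xFB cont=1 payload=0x7B=123: acc |= 123<<0 -> acc=123 shift=7
  byte[2]=0xCD cont=1 payload=0x4D=77: acc |= 77<<7 -> acc=9979 shift=14
  byte[3]=0xAD cont=1 payload=0x2D=45: acc |= 45<<14 -> acc=747259 shift=21
  byte[4]=0x0B cont=0 payload=0x0B=11: acc |= 11<<21 -> acc=23815931 shift=28 [end]
Varint 2: bytes[1:5] = FB CD AD 0B -> value 23815931 (4 byte(s))
  byte[5]=0xA8 cont=1 payload=0x28=40: acc |= 40<<0 -> acc=40 shift=7
  byte[6]=0xA0 cont=1 payload=0x20=32: acc |= 32<<7 -> acc=4136 shift=14
  byte[7]=0xAD cont=1 payload=0x2D=45: acc |= 45<<14 -> acc=741416 shift=21
  byte[8]=0x20 cont=0 payload=0x20=32: acc |= 32<<21 -> acc=67850280 shift=28 [end]
Varint 3: bytes[5:9] = A8 A0 AD 20 -> value 67850280 (4 byte(s))
  byte[9]=0x7F cont=0 payload=0x7F=127: acc |= 127<<0 -> acc=127 shift=7 [end]
Varint 4: bytes[9:10] = 7F -> value 127 (1 byte(s))
  byte[10]=0x89 cont=1 payload=0x09=9: acc |= 9<<0 -> acc=9 shift=7
  byte[11]=0x51 cont=0 payload=0x51=81: acc |= 81<<7 -> acc=10377 shift=14 [end]
Varint 5: bytes[10:12] = 89 51 -> value 10377 (2 byte(s))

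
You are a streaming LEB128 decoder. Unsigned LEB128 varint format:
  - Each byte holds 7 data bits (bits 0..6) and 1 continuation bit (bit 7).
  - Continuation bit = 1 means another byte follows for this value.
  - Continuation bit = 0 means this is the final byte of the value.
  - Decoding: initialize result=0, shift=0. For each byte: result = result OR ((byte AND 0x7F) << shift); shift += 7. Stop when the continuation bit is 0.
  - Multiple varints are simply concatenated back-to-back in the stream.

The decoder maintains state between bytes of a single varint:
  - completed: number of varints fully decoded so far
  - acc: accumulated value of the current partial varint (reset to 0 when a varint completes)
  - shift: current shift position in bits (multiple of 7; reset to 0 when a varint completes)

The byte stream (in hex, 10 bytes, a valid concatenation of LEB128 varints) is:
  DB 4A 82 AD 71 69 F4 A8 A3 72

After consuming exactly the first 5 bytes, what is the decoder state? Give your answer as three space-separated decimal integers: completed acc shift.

byte[0]=0xDB cont=1 payload=0x5B: acc |= 91<<0 -> completed=0 acc=91 shift=7
byte[1]=0x4A cont=0 payload=0x4A: varint #1 complete (value=9563); reset -> completed=1 acc=0 shift=0
byte[2]=0x82 cont=1 payload=0x02: acc |= 2<<0 -> completed=1 acc=2 shift=7
byte[3]=0xAD cont=1 payload=0x2D: acc |= 45<<7 -> completed=1 acc=5762 shift=14
byte[4]=0x71 cont=0 payload=0x71: varint #2 complete (value=1857154); reset -> completed=2 acc=0 shift=0

Answer: 2 0 0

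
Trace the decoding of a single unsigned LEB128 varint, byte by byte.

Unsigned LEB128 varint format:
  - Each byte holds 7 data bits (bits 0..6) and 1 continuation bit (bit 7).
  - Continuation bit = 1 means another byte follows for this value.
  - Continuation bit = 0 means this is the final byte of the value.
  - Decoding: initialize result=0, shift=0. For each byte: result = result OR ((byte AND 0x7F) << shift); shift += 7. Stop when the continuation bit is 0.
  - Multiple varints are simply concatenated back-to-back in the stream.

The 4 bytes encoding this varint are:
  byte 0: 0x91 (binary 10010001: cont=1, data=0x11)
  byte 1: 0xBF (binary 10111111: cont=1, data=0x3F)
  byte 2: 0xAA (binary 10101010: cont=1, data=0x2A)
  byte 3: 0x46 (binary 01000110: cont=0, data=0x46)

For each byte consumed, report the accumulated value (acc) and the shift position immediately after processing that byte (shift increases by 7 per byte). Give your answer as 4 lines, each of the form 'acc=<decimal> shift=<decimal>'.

Answer: acc=17 shift=7
acc=8081 shift=14
acc=696209 shift=21
acc=147496849 shift=28

Derivation:
byte 0=0x91: payload=0x11=17, contrib = 17<<0 = 17; acc -> 17, shift -> 7
byte 1=0xBF: payload=0x3F=63, contrib = 63<<7 = 8064; acc -> 8081, shift -> 14
byte 2=0xAA: payload=0x2A=42, contrib = 42<<14 = 688128; acc -> 696209, shift -> 21
byte 3=0x46: payload=0x46=70, contrib = 70<<21 = 146800640; acc -> 147496849, shift -> 28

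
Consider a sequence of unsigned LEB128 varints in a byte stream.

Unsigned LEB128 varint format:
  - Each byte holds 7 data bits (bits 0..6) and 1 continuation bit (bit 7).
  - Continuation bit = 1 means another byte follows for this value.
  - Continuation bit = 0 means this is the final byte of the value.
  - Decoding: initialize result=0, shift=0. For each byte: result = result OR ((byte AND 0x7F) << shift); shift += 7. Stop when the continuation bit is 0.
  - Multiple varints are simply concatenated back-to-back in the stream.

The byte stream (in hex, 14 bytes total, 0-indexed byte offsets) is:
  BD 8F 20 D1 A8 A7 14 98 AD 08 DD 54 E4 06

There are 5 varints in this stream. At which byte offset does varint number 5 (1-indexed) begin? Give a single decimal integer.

  byte[0]=0xBD cont=1 payload=0x3D=61: acc |= 61<<0 -> acc=61 shift=7
  byte[1]=0x8F cont=1 payload=0x0F=15: acc |= 15<<7 -> acc=1981 shift=14
  byte[2]=0x20 cont=0 payload=0x20=32: acc |= 32<<14 -> acc=526269 shift=21 [end]
Varint 1: bytes[0:3] = BD 8F 20 -> value 526269 (3 byte(s))
  byte[3]=0xD1 cont=1 payload=0x51=81: acc |= 81<<0 -> acc=81 shift=7
  byte[4]=0xA8 cont=1 payload=0x28=40: acc |= 40<<7 -> acc=5201 shift=14
  byte[5]=0xA7 cont=1 payload=0x27=39: acc |= 39<<14 -> acc=644177 shift=21
  byte[6]=0x14 cont=0 payload=0x14=20: acc |= 20<<21 -> acc=42587217 shift=28 [end]
Varint 2: bytes[3:7] = D1 A8 A7 14 -> value 42587217 (4 byte(s))
  byte[7]=0x98 cont=1 payload=0x18=24: acc |= 24<<0 -> acc=24 shift=7
  byte[8]=0xAD cont=1 payload=0x2D=45: acc |= 45<<7 -> acc=5784 shift=14
  byte[9]=0x08 cont=0 payload=0x08=8: acc |= 8<<14 -> acc=136856 shift=21 [end]
Varint 3: bytes[7:10] = 98 AD 08 -> value 136856 (3 byte(s))
  byte[10]=0xDD cont=1 payload=0x5D=93: acc |= 93<<0 -> acc=93 shift=7
  byte[11]=0x54 cont=0 payload=0x54=84: acc |= 84<<7 -> acc=10845 shift=14 [end]
Varint 4: bytes[10:12] = DD 54 -> value 10845 (2 byte(s))
  byte[12]=0xE4 cont=1 payload=0x64=100: acc |= 100<<0 -> acc=100 shift=7
  byte[13]=0x06 cont=0 payload=0x06=6: acc |= 6<<7 -> acc=868 shift=14 [end]
Varint 5: bytes[12:14] = E4 06 -> value 868 (2 byte(s))

Answer: 12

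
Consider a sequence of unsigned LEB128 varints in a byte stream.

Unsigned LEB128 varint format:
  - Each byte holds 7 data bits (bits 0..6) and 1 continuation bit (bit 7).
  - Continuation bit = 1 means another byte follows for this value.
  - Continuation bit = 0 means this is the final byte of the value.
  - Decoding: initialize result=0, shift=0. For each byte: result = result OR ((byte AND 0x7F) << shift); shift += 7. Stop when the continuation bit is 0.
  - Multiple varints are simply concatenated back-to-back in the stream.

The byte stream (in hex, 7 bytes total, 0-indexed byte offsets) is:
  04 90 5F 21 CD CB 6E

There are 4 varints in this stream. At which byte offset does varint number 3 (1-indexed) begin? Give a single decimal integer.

Answer: 3

Derivation:
  byte[0]=0x04 cont=0 payload=0x04=4: acc |= 4<<0 -> acc=4 shift=7 [end]
Varint 1: bytes[0:1] = 04 -> value 4 (1 byte(s))
  byte[1]=0x90 cont=1 payload=0x10=16: acc |= 16<<0 -> acc=16 shift=7
  byte[2]=0x5F cont=0 payload=0x5F=95: acc |= 95<<7 -> acc=12176 shift=14 [end]
Varint 2: bytes[1:3] = 90 5F -> value 12176 (2 byte(s))
  byte[3]=0x21 cont=0 payload=0x21=33: acc |= 33<<0 -> acc=33 shift=7 [end]
Varint 3: bytes[3:4] = 21 -> value 33 (1 byte(s))
  byte[4]=0xCD cont=1 payload=0x4D=77: acc |= 77<<0 -> acc=77 shift=7
  byte[5]=0xCB cont=1 payload=0x4B=75: acc |= 75<<7 -> acc=9677 shift=14
  byte[6]=0x6E cont=0 payload=0x6E=110: acc |= 110<<14 -> acc=1811917 shift=21 [end]
Varint 4: bytes[4:7] = CD CB 6E -> value 1811917 (3 byte(s))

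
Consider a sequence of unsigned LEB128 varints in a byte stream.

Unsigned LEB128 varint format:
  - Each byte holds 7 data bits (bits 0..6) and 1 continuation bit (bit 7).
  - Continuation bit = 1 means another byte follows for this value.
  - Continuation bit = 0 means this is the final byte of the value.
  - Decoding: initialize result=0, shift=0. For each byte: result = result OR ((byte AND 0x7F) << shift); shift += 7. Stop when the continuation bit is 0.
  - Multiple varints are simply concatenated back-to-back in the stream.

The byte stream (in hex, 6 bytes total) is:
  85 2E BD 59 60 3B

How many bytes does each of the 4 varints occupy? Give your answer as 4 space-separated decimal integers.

  byte[0]=0x85 cont=1 payload=0x05=5: acc |= 5<<0 -> acc=5 shift=7
  byte[1]=0x2E cont=0 payload=0x2E=46: acc |= 46<<7 -> acc=5893 shift=14 [end]
Varint 1: bytes[0:2] = 85 2E -> value 5893 (2 byte(s))
  byte[2]=0xBD cont=1 payload=0x3D=61: acc |= 61<<0 -> acc=61 shift=7
  byte[3]=0x59 cont=0 payload=0x59=89: acc |= 89<<7 -> acc=11453 shift=14 [end]
Varint 2: bytes[2:4] = BD 59 -> value 11453 (2 byte(s))
  byte[4]=0x60 cont=0 payload=0x60=96: acc |= 96<<0 -> acc=96 shift=7 [end]
Varint 3: bytes[4:5] = 60 -> value 96 (1 byte(s))
  byte[5]=0x3B cont=0 payload=0x3B=59: acc |= 59<<0 -> acc=59 shift=7 [end]
Varint 4: bytes[5:6] = 3B -> value 59 (1 byte(s))

Answer: 2 2 1 1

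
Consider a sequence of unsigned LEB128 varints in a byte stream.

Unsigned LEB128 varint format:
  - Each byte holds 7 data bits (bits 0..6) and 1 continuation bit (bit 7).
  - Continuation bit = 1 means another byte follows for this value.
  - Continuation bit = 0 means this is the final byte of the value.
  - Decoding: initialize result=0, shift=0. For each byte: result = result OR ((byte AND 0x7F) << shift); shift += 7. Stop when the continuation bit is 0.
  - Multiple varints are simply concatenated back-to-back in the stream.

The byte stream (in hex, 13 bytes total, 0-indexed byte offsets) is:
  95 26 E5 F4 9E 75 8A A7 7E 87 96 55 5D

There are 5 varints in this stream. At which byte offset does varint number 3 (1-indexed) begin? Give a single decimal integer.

Answer: 6

Derivation:
  byte[0]=0x95 cont=1 payload=0x15=21: acc |= 21<<0 -> acc=21 shift=7
  byte[1]=0x26 cont=0 payload=0x26=38: acc |= 38<<7 -> acc=4885 shift=14 [end]
Varint 1: bytes[0:2] = 95 26 -> value 4885 (2 byte(s))
  byte[2]=0xE5 cont=1 payload=0x65=101: acc |= 101<<0 -> acc=101 shift=7
  byte[3]=0xF4 cont=1 payload=0x74=116: acc |= 116<<7 -> acc=14949 shift=14
  byte[4]=0x9E cont=1 payload=0x1E=30: acc |= 30<<14 -> acc=506469 shift=21
  byte[5]=0x75 cont=0 payload=0x75=117: acc |= 117<<21 -> acc=245873253 shift=28 [end]
Varint 2: bytes[2:6] = E5 F4 9E 75 -> value 245873253 (4 byte(s))
  byte[6]=0x8A cont=1 payload=0x0A=10: acc |= 10<<0 -> acc=10 shift=7
  byte[7]=0xA7 cont=1 payload=0x27=39: acc |= 39<<7 -> acc=5002 shift=14
  byte[8]=0x7E cont=0 payload=0x7E=126: acc |= 126<<14 -> acc=2069386 shift=21 [end]
Varint 3: bytes[6:9] = 8A A7 7E -> value 2069386 (3 byte(s))
  byte[9]=0x87 cont=1 payload=0x07=7: acc |= 7<<0 -> acc=7 shift=7
  byte[10]=0x96 cont=1 payload=0x16=22: acc |= 22<<7 -> acc=2823 shift=14
  byte[11]=0x55 cont=0 payload=0x55=85: acc |= 85<<14 -> acc=1395463 shift=21 [end]
Varint 4: bytes[9:12] = 87 96 55 -> value 1395463 (3 byte(s))
  byte[12]=0x5D cont=0 payload=0x5D=93: acc |= 93<<0 -> acc=93 shift=7 [end]
Varint 5: bytes[12:13] = 5D -> value 93 (1 byte(s))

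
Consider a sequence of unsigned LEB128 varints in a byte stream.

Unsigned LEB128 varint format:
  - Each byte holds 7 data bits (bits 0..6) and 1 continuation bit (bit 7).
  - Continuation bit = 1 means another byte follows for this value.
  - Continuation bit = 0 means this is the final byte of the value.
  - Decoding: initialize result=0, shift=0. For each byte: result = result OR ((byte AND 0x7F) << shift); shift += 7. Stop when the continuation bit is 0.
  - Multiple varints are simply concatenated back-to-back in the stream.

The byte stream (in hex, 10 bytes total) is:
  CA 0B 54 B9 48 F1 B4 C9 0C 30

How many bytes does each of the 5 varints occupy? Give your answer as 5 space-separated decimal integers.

  byte[0]=0xCA cont=1 payload=0x4A=74: acc |= 74<<0 -> acc=74 shift=7
  byte[1]=0x0B cont=0 payload=0x0B=11: acc |= 11<<7 -> acc=1482 shift=14 [end]
Varint 1: bytes[0:2] = CA 0B -> value 1482 (2 byte(s))
  byte[2]=0x54 cont=0 payload=0x54=84: acc |= 84<<0 -> acc=84 shift=7 [end]
Varint 2: bytes[2:3] = 54 -> value 84 (1 byte(s))
  byte[3]=0xB9 cont=1 payload=0x39=57: acc |= 57<<0 -> acc=57 shift=7
  byte[4]=0x48 cont=0 payload=0x48=72: acc |= 72<<7 -> acc=9273 shift=14 [end]
Varint 3: bytes[3:5] = B9 48 -> value 9273 (2 byte(s))
  byte[5]=0xF1 cont=1 payload=0x71=113: acc |= 113<<0 -> acc=113 shift=7
  byte[6]=0xB4 cont=1 payload=0x34=52: acc |= 52<<7 -> acc=6769 shift=14
  byte[7]=0xC9 cont=1 payload=0x49=73: acc |= 73<<14 -> acc=1202801 shift=21
  byte[8]=0x0C cont=0 payload=0x0C=12: acc |= 12<<21 -> acc=26368625 shift=28 [end]
Varint 4: bytes[5:9] = F1 B4 C9 0C -> value 26368625 (4 byte(s))
  byte[9]=0x30 cont=0 payload=0x30=48: acc |= 48<<0 -> acc=48 shift=7 [end]
Varint 5: bytes[9:10] = 30 -> value 48 (1 byte(s))

Answer: 2 1 2 4 1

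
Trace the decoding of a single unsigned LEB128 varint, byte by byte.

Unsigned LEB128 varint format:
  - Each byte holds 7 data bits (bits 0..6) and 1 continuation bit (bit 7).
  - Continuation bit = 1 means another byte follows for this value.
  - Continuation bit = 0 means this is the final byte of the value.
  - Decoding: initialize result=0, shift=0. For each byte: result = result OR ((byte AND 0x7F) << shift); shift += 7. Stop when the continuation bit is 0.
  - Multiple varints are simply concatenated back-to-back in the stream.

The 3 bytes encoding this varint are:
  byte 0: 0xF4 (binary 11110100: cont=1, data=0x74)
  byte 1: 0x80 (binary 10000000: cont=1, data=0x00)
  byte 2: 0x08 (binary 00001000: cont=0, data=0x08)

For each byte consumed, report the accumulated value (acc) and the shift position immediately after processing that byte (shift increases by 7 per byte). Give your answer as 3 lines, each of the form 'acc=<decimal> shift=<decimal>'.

byte 0=0xF4: payload=0x74=116, contrib = 116<<0 = 116; acc -> 116, shift -> 7
byte 1=0x80: payload=0x00=0, contrib = 0<<7 = 0; acc -> 116, shift -> 14
byte 2=0x08: payload=0x08=8, contrib = 8<<14 = 131072; acc -> 131188, shift -> 21

Answer: acc=116 shift=7
acc=116 shift=14
acc=131188 shift=21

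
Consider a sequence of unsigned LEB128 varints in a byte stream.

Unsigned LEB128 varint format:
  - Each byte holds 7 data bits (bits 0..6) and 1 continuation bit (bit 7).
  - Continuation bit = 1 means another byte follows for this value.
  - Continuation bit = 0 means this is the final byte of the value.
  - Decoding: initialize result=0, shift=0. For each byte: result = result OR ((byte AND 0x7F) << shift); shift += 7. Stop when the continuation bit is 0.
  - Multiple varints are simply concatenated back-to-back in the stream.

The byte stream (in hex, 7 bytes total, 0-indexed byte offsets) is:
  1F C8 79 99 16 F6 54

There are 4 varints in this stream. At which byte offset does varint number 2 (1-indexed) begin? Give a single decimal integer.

Answer: 1

Derivation:
  byte[0]=0x1F cont=0 payload=0x1F=31: acc |= 31<<0 -> acc=31 shift=7 [end]
Varint 1: bytes[0:1] = 1F -> value 31 (1 byte(s))
  byte[1]=0xC8 cont=1 payload=0x48=72: acc |= 72<<0 -> acc=72 shift=7
  byte[2]=0x79 cont=0 payload=0x79=121: acc |= 121<<7 -> acc=15560 shift=14 [end]
Varint 2: bytes[1:3] = C8 79 -> value 15560 (2 byte(s))
  byte[3]=0x99 cont=1 payload=0x19=25: acc |= 25<<0 -> acc=25 shift=7
  byte[4]=0x16 cont=0 payload=0x16=22: acc |= 22<<7 -> acc=2841 shift=14 [end]
Varint 3: bytes[3:5] = 99 16 -> value 2841 (2 byte(s))
  byte[5]=0xF6 cont=1 payload=0x76=118: acc |= 118<<0 -> acc=118 shift=7
  byte[6]=0x54 cont=0 payload=0x54=84: acc |= 84<<7 -> acc=10870 shift=14 [end]
Varint 4: bytes[5:7] = F6 54 -> value 10870 (2 byte(s))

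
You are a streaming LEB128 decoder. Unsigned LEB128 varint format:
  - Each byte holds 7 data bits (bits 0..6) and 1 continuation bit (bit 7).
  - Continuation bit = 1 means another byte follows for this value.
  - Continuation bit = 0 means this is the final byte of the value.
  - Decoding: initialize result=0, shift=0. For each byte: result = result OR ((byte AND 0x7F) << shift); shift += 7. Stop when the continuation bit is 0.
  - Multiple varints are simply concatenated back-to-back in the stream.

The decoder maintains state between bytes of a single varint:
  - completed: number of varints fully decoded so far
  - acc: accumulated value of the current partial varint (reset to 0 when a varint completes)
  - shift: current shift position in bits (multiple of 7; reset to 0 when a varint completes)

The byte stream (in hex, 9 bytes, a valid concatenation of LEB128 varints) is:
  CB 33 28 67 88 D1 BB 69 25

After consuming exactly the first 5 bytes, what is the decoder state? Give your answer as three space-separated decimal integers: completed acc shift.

Answer: 3 8 7

Derivation:
byte[0]=0xCB cont=1 payload=0x4B: acc |= 75<<0 -> completed=0 acc=75 shift=7
byte[1]=0x33 cont=0 payload=0x33: varint #1 complete (value=6603); reset -> completed=1 acc=0 shift=0
byte[2]=0x28 cont=0 payload=0x28: varint #2 complete (value=40); reset -> completed=2 acc=0 shift=0
byte[3]=0x67 cont=0 payload=0x67: varint #3 complete (value=103); reset -> completed=3 acc=0 shift=0
byte[4]=0x88 cont=1 payload=0x08: acc |= 8<<0 -> completed=3 acc=8 shift=7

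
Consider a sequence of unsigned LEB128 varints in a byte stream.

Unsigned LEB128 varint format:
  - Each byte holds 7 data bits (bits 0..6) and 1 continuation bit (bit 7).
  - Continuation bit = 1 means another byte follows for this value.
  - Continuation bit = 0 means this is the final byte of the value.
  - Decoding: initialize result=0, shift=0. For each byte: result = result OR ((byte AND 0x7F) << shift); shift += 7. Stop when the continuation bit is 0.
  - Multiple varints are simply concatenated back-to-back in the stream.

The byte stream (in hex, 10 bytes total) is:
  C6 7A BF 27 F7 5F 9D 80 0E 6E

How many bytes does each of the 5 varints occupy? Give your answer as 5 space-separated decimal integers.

  byte[0]=0xC6 cont=1 payload=0x46=70: acc |= 70<<0 -> acc=70 shift=7
  byte[1]=0x7A cont=0 payload=0x7A=122: acc |= 122<<7 -> acc=15686 shift=14 [end]
Varint 1: bytes[0:2] = C6 7A -> value 15686 (2 byte(s))
  byte[2]=0xBF cont=1 payload=0x3F=63: acc |= 63<<0 -> acc=63 shift=7
  byte[3]=0x27 cont=0 payload=0x27=39: acc |= 39<<7 -> acc=5055 shift=14 [end]
Varint 2: bytes[2:4] = BF 27 -> value 5055 (2 byte(s))
  byte[4]=0xF7 cont=1 payload=0x77=119: acc |= 119<<0 -> acc=119 shift=7
  byte[5]=0x5F cont=0 payload=0x5F=95: acc |= 95<<7 -> acc=12279 shift=14 [end]
Varint 3: bytes[4:6] = F7 5F -> value 12279 (2 byte(s))
  byte[6]=0x9D cont=1 payload=0x1D=29: acc |= 29<<0 -> acc=29 shift=7
  byte[7]=0x80 cont=1 payload=0x00=0: acc |= 0<<7 -> acc=29 shift=14
  byte[8]=0x0E cont=0 payload=0x0E=14: acc |= 14<<14 -> acc=229405 shift=21 [end]
Varint 4: bytes[6:9] = 9D 80 0E -> value 229405 (3 byte(s))
  byte[9]=0x6E cont=0 payload=0x6E=110: acc |= 110<<0 -> acc=110 shift=7 [end]
Varint 5: bytes[9:10] = 6E -> value 110 (1 byte(s))

Answer: 2 2 2 3 1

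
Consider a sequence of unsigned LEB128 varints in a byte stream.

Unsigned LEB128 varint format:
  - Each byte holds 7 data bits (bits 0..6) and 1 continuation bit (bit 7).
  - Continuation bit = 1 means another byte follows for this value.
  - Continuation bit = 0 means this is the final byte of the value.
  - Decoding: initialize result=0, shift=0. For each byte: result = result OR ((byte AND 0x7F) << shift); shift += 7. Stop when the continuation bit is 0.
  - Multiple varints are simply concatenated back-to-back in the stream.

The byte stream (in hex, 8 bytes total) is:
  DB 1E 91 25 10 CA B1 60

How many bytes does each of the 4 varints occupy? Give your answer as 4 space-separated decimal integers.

  byte[0]=0xDB cont=1 payload=0x5B=91: acc |= 91<<0 -> acc=91 shift=7
  byte[1]=0x1E cont=0 payload=0x1E=30: acc |= 30<<7 -> acc=3931 shift=14 [end]
Varint 1: bytes[0:2] = DB 1E -> value 3931 (2 byte(s))
  byte[2]=0x91 cont=1 payload=0x11=17: acc |= 17<<0 -> acc=17 shift=7
  byte[3]=0x25 cont=0 payload=0x25=37: acc |= 37<<7 -> acc=4753 shift=14 [end]
Varint 2: bytes[2:4] = 91 25 -> value 4753 (2 byte(s))
  byte[4]=0x10 cont=0 payload=0x10=16: acc |= 16<<0 -> acc=16 shift=7 [end]
Varint 3: bytes[4:5] = 10 -> value 16 (1 byte(s))
  byte[5]=0xCA cont=1 payload=0x4A=74: acc |= 74<<0 -> acc=74 shift=7
  byte[6]=0xB1 cont=1 payload=0x31=49: acc |= 49<<7 -> acc=6346 shift=14
  byte[7]=0x60 cont=0 payload=0x60=96: acc |= 96<<14 -> acc=1579210 shift=21 [end]
Varint 4: bytes[5:8] = CA B1 60 -> value 1579210 (3 byte(s))

Answer: 2 2 1 3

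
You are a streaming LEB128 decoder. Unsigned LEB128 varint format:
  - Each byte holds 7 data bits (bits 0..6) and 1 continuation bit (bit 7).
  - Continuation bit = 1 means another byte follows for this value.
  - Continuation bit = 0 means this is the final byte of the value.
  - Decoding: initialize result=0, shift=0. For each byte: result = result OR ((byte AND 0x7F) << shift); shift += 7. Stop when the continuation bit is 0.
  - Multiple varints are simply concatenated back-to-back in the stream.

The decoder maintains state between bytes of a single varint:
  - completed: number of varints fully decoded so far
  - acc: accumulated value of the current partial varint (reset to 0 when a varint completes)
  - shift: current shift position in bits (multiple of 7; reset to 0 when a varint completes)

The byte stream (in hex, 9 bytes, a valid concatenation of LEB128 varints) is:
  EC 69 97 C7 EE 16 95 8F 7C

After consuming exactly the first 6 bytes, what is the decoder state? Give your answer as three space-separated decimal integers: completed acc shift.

Answer: 2 0 0

Derivation:
byte[0]=0xEC cont=1 payload=0x6C: acc |= 108<<0 -> completed=0 acc=108 shift=7
byte[1]=0x69 cont=0 payload=0x69: varint #1 complete (value=13548); reset -> completed=1 acc=0 shift=0
byte[2]=0x97 cont=1 payload=0x17: acc |= 23<<0 -> completed=1 acc=23 shift=7
byte[3]=0xC7 cont=1 payload=0x47: acc |= 71<<7 -> completed=1 acc=9111 shift=14
byte[4]=0xEE cont=1 payload=0x6E: acc |= 110<<14 -> completed=1 acc=1811351 shift=21
byte[5]=0x16 cont=0 payload=0x16: varint #2 complete (value=47948695); reset -> completed=2 acc=0 shift=0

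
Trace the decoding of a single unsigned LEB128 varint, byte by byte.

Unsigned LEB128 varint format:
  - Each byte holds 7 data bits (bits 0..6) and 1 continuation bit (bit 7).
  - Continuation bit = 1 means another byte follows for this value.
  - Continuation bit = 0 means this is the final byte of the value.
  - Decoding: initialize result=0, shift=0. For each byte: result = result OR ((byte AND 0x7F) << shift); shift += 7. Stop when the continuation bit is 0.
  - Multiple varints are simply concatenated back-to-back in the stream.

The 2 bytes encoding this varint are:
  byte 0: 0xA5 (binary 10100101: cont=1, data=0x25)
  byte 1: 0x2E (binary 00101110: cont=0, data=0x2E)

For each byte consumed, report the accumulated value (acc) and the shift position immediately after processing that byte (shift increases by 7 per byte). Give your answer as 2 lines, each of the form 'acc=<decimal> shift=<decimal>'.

byte 0=0xA5: payload=0x25=37, contrib = 37<<0 = 37; acc -> 37, shift -> 7
byte 1=0x2E: payload=0x2E=46, contrib = 46<<7 = 5888; acc -> 5925, shift -> 14

Answer: acc=37 shift=7
acc=5925 shift=14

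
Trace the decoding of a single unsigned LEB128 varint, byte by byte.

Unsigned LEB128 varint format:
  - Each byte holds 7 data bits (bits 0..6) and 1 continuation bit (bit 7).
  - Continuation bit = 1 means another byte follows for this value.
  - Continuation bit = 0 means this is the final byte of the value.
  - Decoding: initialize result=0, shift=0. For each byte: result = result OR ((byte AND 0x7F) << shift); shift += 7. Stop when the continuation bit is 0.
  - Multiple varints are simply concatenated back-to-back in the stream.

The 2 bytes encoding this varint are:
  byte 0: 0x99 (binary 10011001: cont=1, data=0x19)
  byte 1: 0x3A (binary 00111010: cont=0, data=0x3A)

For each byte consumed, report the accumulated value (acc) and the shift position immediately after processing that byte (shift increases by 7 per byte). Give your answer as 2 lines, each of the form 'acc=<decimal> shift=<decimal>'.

byte 0=0x99: payload=0x19=25, contrib = 25<<0 = 25; acc -> 25, shift -> 7
byte 1=0x3A: payload=0x3A=58, contrib = 58<<7 = 7424; acc -> 7449, shift -> 14

Answer: acc=25 shift=7
acc=7449 shift=14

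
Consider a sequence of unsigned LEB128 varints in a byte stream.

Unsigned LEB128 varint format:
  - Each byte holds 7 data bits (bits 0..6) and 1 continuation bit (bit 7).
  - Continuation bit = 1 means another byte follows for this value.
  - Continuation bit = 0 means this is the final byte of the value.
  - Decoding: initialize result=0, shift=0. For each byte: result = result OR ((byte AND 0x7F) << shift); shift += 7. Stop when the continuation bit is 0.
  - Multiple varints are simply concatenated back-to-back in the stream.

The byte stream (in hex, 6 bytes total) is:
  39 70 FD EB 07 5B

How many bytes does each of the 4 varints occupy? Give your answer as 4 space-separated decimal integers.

Answer: 1 1 3 1

Derivation:
  byte[0]=0x39 cont=0 payload=0x39=57: acc |= 57<<0 -> acc=57 shift=7 [end]
Varint 1: bytes[0:1] = 39 -> value 57 (1 byte(s))
  byte[1]=0x70 cont=0 payload=0x70=112: acc |= 112<<0 -> acc=112 shift=7 [end]
Varint 2: bytes[1:2] = 70 -> value 112 (1 byte(s))
  byte[2]=0xFD cont=1 payload=0x7D=125: acc |= 125<<0 -> acc=125 shift=7
  byte[3]=0xEB cont=1 payload=0x6B=107: acc |= 107<<7 -> acc=13821 shift=14
  byte[4]=0x07 cont=0 payload=0x07=7: acc |= 7<<14 -> acc=128509 shift=21 [end]
Varint 3: bytes[2:5] = FD EB 07 -> value 128509 (3 byte(s))
  byte[5]=0x5B cont=0 payload=0x5B=91: acc |= 91<<0 -> acc=91 shift=7 [end]
Varint 4: bytes[5:6] = 5B -> value 91 (1 byte(s))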